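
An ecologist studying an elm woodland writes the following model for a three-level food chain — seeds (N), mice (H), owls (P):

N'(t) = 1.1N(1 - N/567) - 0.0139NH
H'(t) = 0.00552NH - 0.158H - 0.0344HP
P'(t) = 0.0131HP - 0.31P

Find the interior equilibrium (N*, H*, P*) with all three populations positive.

N* ≈ 397, H* ≈ 23.7, P* ≈ 59.2

From dP/dt = 0: 0.0131H* = 0.31, so H* = 23.7.
From dN/dt = 0: 1.1(1 - N*/567) = 0.0139·23.7, giving N* = 567·(1 - 0.299) = 397.
From dH/dt = 0: 0.00552·397 - 0.158 = 0.0344P*, so P* = 2.04/0.0344 = 59.2.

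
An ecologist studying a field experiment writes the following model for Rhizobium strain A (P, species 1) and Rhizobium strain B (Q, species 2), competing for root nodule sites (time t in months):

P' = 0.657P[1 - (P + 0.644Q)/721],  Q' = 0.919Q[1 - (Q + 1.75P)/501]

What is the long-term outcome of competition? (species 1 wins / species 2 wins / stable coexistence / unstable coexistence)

Compare the nullcline intercepts: K1/α12 = 721/0.644 = 1120 > K2 = 501; K2/α21 = 501/1.75 = 286 < K1 = 721.
Since the inequalities point opposite ways, species 1 can invade but species 2 cannot.

species 1 excludes species 2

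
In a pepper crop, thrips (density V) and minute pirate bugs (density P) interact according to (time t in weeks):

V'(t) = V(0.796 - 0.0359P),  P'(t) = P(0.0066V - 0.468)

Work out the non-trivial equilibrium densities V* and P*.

Set dP/dt = 0 with P > 0: 0.0066V - 0.468 = 0, so V* = 0.468/0.0066 = 70.9.
Set dV/dt = 0 with V > 0: 0.796 - 0.0359P = 0, so P* = 0.796/0.0359 = 22.2.

V* ≈ 70.9, P* ≈ 22.2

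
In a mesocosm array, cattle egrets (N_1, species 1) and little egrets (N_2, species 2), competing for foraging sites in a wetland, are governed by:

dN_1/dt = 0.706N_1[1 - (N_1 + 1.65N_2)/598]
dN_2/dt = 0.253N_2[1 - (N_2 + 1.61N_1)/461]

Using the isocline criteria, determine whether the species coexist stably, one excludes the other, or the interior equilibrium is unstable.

unstable coexistence (outcome depends on initial conditions)

Compare the nullcline intercepts: K1/α12 = 598/1.65 = 362 < K2 = 461; K2/α21 = 461/1.61 = 286 < K1 = 598.
Since both are reversed, neither can invade when rare; the interior point is a saddle.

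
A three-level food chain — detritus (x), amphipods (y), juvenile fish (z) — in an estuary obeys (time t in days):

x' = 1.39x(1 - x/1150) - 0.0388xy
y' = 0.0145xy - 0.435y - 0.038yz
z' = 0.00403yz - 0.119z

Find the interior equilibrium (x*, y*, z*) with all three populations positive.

From dz/dt = 0: 0.00403y* = 0.119, so y* = 29.5.
From dx/dt = 0: 1.39(1 - x*/1150) = 0.0388·29.5, giving x* = 1150·(1 - 0.824) = 202.
From dy/dt = 0: 0.0145·202 - 0.435 = 0.038z*, so z* = 2.5/0.038 = 65.7.

x* ≈ 202, y* ≈ 29.5, z* ≈ 65.7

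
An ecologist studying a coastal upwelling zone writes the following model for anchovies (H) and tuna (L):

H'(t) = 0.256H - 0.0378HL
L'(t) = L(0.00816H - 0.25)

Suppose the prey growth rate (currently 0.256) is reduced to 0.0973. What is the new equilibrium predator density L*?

At the interior fixed point, setting dH/dt = 0 with H > 0 fixes L* = (prey growth rate)/(HL coefficient) — independent of the other coefficients.
With the change, L* = 0.0973/0.0378 = 2.57; it falls from 6.77.

L* ≈ 2.57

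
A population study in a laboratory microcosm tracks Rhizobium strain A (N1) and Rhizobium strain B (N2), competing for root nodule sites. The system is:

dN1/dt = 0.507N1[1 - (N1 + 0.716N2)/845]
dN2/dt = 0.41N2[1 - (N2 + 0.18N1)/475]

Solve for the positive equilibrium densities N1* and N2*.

N1* ≈ 580, N2* ≈ 371

Setting both brackets to zero gives the nullclines N1 + 0.716N2 = 845 and 0.18N1 + N2 = 475.
Substituting N2 = 475 - 0.18N1 into the first: N1(1 - 0.716·0.18) = 845 - 0.716·475.
So N1* = 505/0.871 = 580, and then N2* = 475 - 0.18·580 = 371.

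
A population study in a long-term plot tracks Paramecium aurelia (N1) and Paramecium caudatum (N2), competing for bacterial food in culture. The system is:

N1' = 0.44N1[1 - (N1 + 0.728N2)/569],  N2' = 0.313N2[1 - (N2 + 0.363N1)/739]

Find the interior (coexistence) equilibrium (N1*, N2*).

Setting both brackets to zero gives the nullclines N1 + 0.728N2 = 569 and 0.363N1 + N2 = 739.
Substituting N2 = 739 - 0.363N1 into the first: N1(1 - 0.728·0.363) = 569 - 0.728·739.
So N1* = 31/0.736 = 42.1, and then N2* = 739 - 0.363·42.1 = 724.

N1* ≈ 42.1, N2* ≈ 724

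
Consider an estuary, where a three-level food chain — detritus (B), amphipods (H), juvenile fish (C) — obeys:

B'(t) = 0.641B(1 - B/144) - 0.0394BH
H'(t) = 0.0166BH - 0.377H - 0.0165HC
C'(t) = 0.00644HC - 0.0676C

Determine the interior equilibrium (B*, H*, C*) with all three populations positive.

B* ≈ 51.1, H* ≈ 10.5, C* ≈ 28.6

From dC/dt = 0: 0.00644H* = 0.0676, so H* = 10.5.
From dB/dt = 0: 0.641(1 - B*/144) = 0.0394·10.5, giving B* = 144·(1 - 0.645) = 51.1.
From dH/dt = 0: 0.0166·51.1 - 0.377 = 0.0165C*, so C* = 0.471/0.0165 = 28.6.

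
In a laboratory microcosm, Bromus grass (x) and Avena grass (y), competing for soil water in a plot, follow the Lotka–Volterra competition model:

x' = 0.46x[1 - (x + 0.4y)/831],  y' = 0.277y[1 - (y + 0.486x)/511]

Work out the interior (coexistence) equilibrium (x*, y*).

x* ≈ 778, y* ≈ 133

Setting both brackets to zero gives the nullclines x + 0.4y = 831 and 0.486x + y = 511.
Substituting y = 511 - 0.486x into the first: x(1 - 0.4·0.486) = 831 - 0.4·511.
So x* = 627/0.806 = 778, and then y* = 511 - 0.486·778 = 133.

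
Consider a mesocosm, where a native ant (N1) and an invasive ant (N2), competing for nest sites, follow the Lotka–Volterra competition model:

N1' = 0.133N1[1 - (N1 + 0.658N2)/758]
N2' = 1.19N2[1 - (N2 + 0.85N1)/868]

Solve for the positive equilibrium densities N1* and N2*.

N1* ≈ 424, N2* ≈ 508

Setting both brackets to zero gives the nullclines N1 + 0.658N2 = 758 and 0.85N1 + N2 = 868.
Substituting N2 = 868 - 0.85N1 into the first: N1(1 - 0.658·0.85) = 758 - 0.658·868.
So N1* = 187/0.441 = 424, and then N2* = 868 - 0.85·424 = 508.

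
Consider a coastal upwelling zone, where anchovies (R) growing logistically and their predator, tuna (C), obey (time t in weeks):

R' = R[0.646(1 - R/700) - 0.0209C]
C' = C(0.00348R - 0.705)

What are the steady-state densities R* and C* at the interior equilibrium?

R* ≈ 203, C* ≈ 22

From dC/dt = 0 with C > 0: 0.00348R* = 0.705, so R* = 203.
Substitute into dR/dt = 0: 0.646(1 - 203/700) = 0.0209C*.
The bracket is 0.711, giving C* = 0.459/0.0209 = 22.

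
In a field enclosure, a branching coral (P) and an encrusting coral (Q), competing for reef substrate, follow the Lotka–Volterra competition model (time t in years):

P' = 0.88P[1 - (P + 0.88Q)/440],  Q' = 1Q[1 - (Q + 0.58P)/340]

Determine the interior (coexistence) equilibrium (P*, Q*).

P* ≈ 288, Q* ≈ 173

Setting both brackets to zero gives the nullclines P + 0.88Q = 440 and 0.58P + Q = 340.
Substituting Q = 340 - 0.58P into the first: P(1 - 0.88·0.58) = 440 - 0.88·340.
So P* = 141/0.49 = 288, and then Q* = 340 - 0.58·288 = 173.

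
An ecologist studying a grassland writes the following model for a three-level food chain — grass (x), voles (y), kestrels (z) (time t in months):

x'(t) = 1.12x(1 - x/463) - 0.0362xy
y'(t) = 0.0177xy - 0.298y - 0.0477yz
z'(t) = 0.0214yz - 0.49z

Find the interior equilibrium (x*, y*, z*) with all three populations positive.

From dz/dt = 0: 0.0214y* = 0.49, so y* = 22.9.
From dx/dt = 0: 1.12(1 - x*/463) = 0.0362·22.9, giving x* = 463·(1 - 0.74) = 120.
From dy/dt = 0: 0.0177·120 - 0.298 = 0.0477z*, so z* = 1.83/0.0477 = 38.4.

x* ≈ 120, y* ≈ 22.9, z* ≈ 38.4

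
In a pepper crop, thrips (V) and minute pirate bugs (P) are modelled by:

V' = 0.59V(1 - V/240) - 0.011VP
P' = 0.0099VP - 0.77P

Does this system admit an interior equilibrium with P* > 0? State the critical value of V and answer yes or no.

Threshold V = 77.8; K > 77.8, so yes, the predator persists.

The predator equation gives dP/dt > 0 only when V > 0.77/0.0099 = 77.8.
Without the predator, V → K = 240. Since 240 > 77.8, the predator can invade and persist.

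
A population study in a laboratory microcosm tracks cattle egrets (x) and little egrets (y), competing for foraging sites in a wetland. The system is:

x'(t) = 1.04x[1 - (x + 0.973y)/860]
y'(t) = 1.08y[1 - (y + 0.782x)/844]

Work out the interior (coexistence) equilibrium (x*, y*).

x* ≈ 162, y* ≈ 717

Setting both brackets to zero gives the nullclines x + 0.973y = 860 and 0.782x + y = 844.
Substituting y = 844 - 0.782x into the first: x(1 - 0.973·0.782) = 860 - 0.973·844.
So x* = 38.8/0.239 = 162, and then y* = 844 - 0.782·162 = 717.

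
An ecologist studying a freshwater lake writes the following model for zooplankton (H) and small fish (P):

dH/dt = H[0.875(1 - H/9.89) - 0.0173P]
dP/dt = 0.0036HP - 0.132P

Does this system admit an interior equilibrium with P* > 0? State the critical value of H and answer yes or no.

Threshold H = 36.7; K < 36.7, so no, the predator goes extinct.

The predator equation gives dP/dt > 0 only when H > 0.132/0.0036 = 36.7.
Without the predator, H → K = 9.89. Since 9.89 < 36.7, the predator cannot invade.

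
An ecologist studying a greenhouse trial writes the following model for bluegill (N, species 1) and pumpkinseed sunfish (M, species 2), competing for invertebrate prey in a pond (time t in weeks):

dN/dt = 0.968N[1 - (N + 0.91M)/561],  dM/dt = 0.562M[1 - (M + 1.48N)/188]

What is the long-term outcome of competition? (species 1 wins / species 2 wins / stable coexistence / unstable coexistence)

species 1 excludes species 2

Compare the nullcline intercepts: K1/α12 = 561/0.91 = 616 > K2 = 188; K2/α21 = 188/1.48 = 127 < K1 = 561.
Since the inequalities point opposite ways, species 1 can invade but species 2 cannot.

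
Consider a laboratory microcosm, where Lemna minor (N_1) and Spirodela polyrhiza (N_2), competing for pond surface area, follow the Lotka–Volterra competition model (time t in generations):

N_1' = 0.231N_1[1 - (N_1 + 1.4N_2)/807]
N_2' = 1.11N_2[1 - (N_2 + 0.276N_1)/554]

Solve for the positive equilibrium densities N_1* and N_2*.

Setting both brackets to zero gives the nullclines N_1 + 1.4N_2 = 807 and 0.276N_1 + N_2 = 554.
Substituting N_2 = 554 - 0.276N_1 into the first: N_1(1 - 1.4·0.276) = 807 - 1.4·554.
So N_1* = 31.4/0.614 = 51.2, and then N_2* = 554 - 0.276·51.2 = 540.

N_1* ≈ 51.2, N_2* ≈ 540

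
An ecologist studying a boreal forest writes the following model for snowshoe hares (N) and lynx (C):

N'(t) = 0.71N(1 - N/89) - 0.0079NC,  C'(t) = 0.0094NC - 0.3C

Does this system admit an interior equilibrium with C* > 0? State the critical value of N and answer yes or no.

The predator equation gives dC/dt > 0 only when N > 0.3/0.0094 = 31.9.
Without the predator, N → K = 89. Since 89 > 31.9, the predator can invade and persist.

Threshold N = 31.9; K > 31.9, so yes, the predator persists.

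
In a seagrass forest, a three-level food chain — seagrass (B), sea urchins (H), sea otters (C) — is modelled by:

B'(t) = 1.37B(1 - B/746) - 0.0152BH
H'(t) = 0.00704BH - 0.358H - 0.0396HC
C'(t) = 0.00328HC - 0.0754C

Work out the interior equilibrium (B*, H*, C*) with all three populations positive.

B* ≈ 556, H* ≈ 23, C* ≈ 89.8

From dC/dt = 0: 0.00328H* = 0.0754, so H* = 23.
From dB/dt = 0: 1.37(1 - B*/746) = 0.0152·23, giving B* = 746·(1 - 0.255) = 556.
From dH/dt = 0: 0.00704·556 - 0.358 = 0.0396C*, so C* = 3.55/0.0396 = 89.8.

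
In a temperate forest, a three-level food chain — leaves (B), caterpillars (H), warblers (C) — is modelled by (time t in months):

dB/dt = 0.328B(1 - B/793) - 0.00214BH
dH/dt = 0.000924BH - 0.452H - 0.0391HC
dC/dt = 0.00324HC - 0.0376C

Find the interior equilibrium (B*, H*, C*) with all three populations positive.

B* ≈ 733, H* ≈ 11.6, C* ≈ 5.76

From dC/dt = 0: 0.00324H* = 0.0376, so H* = 11.6.
From dB/dt = 0: 0.328(1 - B*/793) = 0.00214·11.6, giving B* = 793·(1 - 0.0757) = 733.
From dH/dt = 0: 0.000924·733 - 0.452 = 0.0391C*, so C* = 0.225/0.0391 = 5.76.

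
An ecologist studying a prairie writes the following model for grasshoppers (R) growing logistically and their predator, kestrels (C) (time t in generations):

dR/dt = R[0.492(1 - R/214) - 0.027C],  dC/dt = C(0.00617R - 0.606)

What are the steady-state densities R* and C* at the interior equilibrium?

From dC/dt = 0 with C > 0: 0.00617R* = 0.606, so R* = 98.2.
Substitute into dR/dt = 0: 0.492(1 - 98.2/214) = 0.027C*.
The bracket is 0.541, giving C* = 0.266/0.027 = 9.86.

R* ≈ 98.2, C* ≈ 9.86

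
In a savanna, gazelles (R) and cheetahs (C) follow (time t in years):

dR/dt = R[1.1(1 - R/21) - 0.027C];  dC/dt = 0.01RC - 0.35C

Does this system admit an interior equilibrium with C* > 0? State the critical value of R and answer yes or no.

Threshold R = 35; K < 35, so no, the predator goes extinct.

The predator equation gives dC/dt > 0 only when R > 0.35/0.01 = 35.
Without the predator, R → K = 21. Since 21 < 35, the predator cannot invade.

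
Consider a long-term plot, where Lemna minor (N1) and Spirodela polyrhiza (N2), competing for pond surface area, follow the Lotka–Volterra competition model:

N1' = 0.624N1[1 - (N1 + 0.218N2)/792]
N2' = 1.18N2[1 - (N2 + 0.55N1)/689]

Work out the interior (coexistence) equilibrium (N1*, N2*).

Setting both brackets to zero gives the nullclines N1 + 0.218N2 = 792 and 0.55N1 + N2 = 689.
Substituting N2 = 689 - 0.55N1 into the first: N1(1 - 0.218·0.55) = 792 - 0.218·689.
So N1* = 642/0.88 = 729, and then N2* = 689 - 0.55·729 = 288.

N1* ≈ 729, N2* ≈ 288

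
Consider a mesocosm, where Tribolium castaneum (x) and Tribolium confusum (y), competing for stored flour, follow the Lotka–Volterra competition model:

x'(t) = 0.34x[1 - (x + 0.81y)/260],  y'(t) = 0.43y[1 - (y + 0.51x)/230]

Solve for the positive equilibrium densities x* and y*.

Setting both brackets to zero gives the nullclines x + 0.81y = 260 and 0.51x + y = 230.
Substituting y = 230 - 0.51x into the first: x(1 - 0.81·0.51) = 260 - 0.81·230.
So x* = 73.7/0.587 = 126, and then y* = 230 - 0.51·126 = 166.

x* ≈ 126, y* ≈ 166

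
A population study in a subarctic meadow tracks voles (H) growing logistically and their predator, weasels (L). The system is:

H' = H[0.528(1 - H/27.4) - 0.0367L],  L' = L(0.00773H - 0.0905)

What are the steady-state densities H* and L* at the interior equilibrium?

From dL/dt = 0 with L > 0: 0.00773H* = 0.0905, so H* = 11.7.
Substitute into dH/dt = 0: 0.528(1 - 11.7/27.4) = 0.0367L*.
The bracket is 0.573, giving L* = 0.302/0.0367 = 8.24.

H* ≈ 11.7, L* ≈ 8.24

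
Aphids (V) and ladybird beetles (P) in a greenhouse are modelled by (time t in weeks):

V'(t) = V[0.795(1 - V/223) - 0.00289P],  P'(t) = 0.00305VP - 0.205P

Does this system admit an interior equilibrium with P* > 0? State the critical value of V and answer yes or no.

The predator equation gives dP/dt > 0 only when V > 0.205/0.00305 = 67.2.
Without the predator, V → K = 223. Since 223 > 67.2, the predator can invade and persist.

Threshold V = 67.2; K > 67.2, so yes, the predator persists.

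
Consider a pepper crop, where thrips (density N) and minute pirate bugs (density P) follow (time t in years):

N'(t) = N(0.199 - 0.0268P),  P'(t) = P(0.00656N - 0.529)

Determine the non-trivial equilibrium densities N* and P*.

N* ≈ 80.6, P* ≈ 7.43

Set dP/dt = 0 with P > 0: 0.00656N - 0.529 = 0, so N* = 0.529/0.00656 = 80.6.
Set dN/dt = 0 with N > 0: 0.199 - 0.0268P = 0, so P* = 0.199/0.0268 = 7.43.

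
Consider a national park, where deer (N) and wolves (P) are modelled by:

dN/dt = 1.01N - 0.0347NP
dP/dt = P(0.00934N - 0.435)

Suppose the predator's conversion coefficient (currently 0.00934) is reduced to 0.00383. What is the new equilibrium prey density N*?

N* ≈ 114

At the interior fixed point, setting dP/dt = 0 with P > 0 fixes N* = (predator death rate)/(NP coefficient) — independent of the other coefficients.
With the change, N* = 0.435/0.00383 = 114; it rises from 46.6.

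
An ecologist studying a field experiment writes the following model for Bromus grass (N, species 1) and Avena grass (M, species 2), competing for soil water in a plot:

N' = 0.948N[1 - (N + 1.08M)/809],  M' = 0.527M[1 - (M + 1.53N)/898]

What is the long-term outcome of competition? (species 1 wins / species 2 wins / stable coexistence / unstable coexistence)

Compare the nullcline intercepts: K1/α12 = 809/1.08 = 749 < K2 = 898; K2/α21 = 898/1.53 = 587 < K1 = 809.
Since both are reversed, neither can invade when rare; the interior point is a saddle.

unstable coexistence (outcome depends on initial conditions)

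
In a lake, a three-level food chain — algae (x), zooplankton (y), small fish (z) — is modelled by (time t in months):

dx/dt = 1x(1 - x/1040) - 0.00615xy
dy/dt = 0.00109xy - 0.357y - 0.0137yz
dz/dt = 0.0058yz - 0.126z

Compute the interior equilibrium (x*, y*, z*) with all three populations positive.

From dz/dt = 0: 0.0058y* = 0.126, so y* = 21.7.
From dx/dt = 0: 1(1 - x*/1040) = 0.00615·21.7, giving x* = 1040·(1 - 0.134) = 901.
From dy/dt = 0: 0.00109·901 - 0.357 = 0.0137z*, so z* = 0.625/0.0137 = 45.6.

x* ≈ 901, y* ≈ 21.7, z* ≈ 45.6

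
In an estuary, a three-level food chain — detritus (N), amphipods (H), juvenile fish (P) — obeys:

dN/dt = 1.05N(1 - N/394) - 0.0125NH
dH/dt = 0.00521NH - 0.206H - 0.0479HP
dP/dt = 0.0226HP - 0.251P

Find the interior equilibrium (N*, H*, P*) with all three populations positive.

N* ≈ 342, H* ≈ 11.1, P* ≈ 32.9

From dP/dt = 0: 0.0226H* = 0.251, so H* = 11.1.
From dN/dt = 0: 1.05(1 - N*/394) = 0.0125·11.1, giving N* = 394·(1 - 0.132) = 342.
From dH/dt = 0: 0.00521·342 - 0.206 = 0.0479P*, so P* = 1.58/0.0479 = 32.9.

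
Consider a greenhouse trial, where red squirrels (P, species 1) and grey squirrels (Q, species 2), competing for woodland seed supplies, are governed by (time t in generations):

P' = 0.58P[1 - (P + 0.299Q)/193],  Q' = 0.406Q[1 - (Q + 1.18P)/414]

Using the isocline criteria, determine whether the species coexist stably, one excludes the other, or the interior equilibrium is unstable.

stable coexistence

Compare the nullcline intercepts: K1/α12 = 193/0.299 = 645 > K2 = 414; K2/α21 = 414/1.18 = 351 > K1 = 193.
Since both inequalities hold, each species can invade when rare, so the interior equilibrium is stable.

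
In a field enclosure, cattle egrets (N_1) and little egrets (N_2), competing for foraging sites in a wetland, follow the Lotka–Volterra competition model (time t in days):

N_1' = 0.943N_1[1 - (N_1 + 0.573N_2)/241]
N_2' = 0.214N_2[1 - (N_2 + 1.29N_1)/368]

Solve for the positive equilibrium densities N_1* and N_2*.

N_1* ≈ 116, N_2* ≈ 219

Setting both brackets to zero gives the nullclines N_1 + 0.573N_2 = 241 and 1.29N_1 + N_2 = 368.
Substituting N_2 = 368 - 1.29N_1 into the first: N_1(1 - 0.573·1.29) = 241 - 0.573·368.
So N_1* = 30.1/0.261 = 116, and then N_2* = 368 - 1.29·116 = 219.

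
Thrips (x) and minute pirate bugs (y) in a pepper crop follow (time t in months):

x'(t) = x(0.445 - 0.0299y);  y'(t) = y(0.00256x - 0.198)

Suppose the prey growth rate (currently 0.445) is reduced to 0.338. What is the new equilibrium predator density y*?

y* ≈ 11.3

At the interior fixed point, setting dx/dt = 0 with x > 0 fixes y* = (prey growth rate)/(xy coefficient) — independent of the other coefficients.
With the change, y* = 0.338/0.0299 = 11.3; it falls from 14.9.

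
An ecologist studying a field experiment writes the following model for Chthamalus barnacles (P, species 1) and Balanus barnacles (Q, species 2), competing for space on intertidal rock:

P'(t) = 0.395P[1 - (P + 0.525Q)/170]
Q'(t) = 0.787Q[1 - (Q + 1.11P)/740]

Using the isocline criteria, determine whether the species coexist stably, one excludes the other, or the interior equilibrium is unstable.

species 2 excludes species 1

Compare the nullcline intercepts: K1/α12 = 170/0.525 = 324 < K2 = 740; K2/α21 = 740/1.11 = 667 > K1 = 170.
Since the inequalities point opposite ways, species 2 can invade but species 1 cannot.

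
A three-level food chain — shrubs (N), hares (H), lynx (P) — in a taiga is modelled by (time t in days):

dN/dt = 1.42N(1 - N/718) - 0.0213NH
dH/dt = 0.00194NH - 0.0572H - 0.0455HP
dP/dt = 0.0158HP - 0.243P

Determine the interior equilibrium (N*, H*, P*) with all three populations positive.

From dP/dt = 0: 0.0158H* = 0.243, so H* = 15.4.
From dN/dt = 0: 1.42(1 - N*/718) = 0.0213·15.4, giving N* = 718·(1 - 0.231) = 552.
From dH/dt = 0: 0.00194·552 - 0.0572 = 0.0455P*, so P* = 1.01/0.0455 = 22.3.

N* ≈ 552, H* ≈ 15.4, P* ≈ 22.3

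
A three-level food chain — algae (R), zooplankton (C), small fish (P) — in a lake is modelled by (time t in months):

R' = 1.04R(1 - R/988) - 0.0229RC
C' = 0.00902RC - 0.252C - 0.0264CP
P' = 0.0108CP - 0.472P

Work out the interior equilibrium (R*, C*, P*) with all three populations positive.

From dP/dt = 0: 0.0108C* = 0.472, so C* = 43.7.
From dR/dt = 0: 1.04(1 - R*/988) = 0.0229·43.7, giving R* = 988·(1 - 0.962) = 37.2.
From dC/dt = 0: 0.00902·37.2 - 0.252 = 0.0264P*, so P* = 0.0838/0.0264 = 3.17.

R* ≈ 37.2, C* ≈ 43.7, P* ≈ 3.17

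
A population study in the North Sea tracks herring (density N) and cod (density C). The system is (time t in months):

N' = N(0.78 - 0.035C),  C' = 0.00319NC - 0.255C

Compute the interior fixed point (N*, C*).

Set dC/dt = 0 with C > 0: 0.00319N - 0.255 = 0, so N* = 0.255/0.00319 = 79.9.
Set dN/dt = 0 with N > 0: 0.78 - 0.035C = 0, so C* = 0.78/0.035 = 22.3.

N* ≈ 79.9, C* ≈ 22.3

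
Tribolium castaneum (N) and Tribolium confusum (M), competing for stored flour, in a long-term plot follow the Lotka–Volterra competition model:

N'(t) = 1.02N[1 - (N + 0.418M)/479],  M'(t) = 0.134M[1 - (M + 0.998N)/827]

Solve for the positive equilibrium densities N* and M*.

Setting both brackets to zero gives the nullclines N + 0.418M = 479 and 0.998N + M = 827.
Substituting M = 827 - 0.998N into the first: N(1 - 0.418·0.998) = 479 - 0.418·827.
So N* = 133/0.583 = 229, and then M* = 827 - 0.998·229 = 599.

N* ≈ 229, M* ≈ 599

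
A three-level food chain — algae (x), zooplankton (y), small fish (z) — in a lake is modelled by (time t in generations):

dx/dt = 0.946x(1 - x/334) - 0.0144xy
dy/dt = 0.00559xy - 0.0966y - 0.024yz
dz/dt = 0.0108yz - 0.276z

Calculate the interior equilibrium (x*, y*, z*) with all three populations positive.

x* ≈ 204, y* ≈ 25.6, z* ≈ 43.5

From dz/dt = 0: 0.0108y* = 0.276, so y* = 25.6.
From dx/dt = 0: 0.946(1 - x*/334) = 0.0144·25.6, giving x* = 334·(1 - 0.389) = 204.
From dy/dt = 0: 0.00559·204 - 0.0966 = 0.024z*, so z* = 1.04/0.024 = 43.5.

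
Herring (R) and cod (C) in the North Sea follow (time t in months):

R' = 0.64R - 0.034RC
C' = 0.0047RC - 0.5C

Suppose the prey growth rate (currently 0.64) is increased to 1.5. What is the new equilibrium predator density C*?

C* ≈ 44.1

At the interior fixed point, setting dR/dt = 0 with R > 0 fixes C* = (prey growth rate)/(RC coefficient) — independent of the other coefficients.
With the change, C* = 1.5/0.034 = 44.1; it rises from 18.8.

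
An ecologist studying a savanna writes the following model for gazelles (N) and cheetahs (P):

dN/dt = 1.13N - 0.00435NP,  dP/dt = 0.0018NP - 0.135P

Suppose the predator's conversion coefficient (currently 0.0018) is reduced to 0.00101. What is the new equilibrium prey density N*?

N* ≈ 134

At the interior fixed point, setting dP/dt = 0 with P > 0 fixes N* = (predator death rate)/(NP coefficient) — independent of the other coefficients.
With the change, N* = 0.135/0.00101 = 134; it rises from 75.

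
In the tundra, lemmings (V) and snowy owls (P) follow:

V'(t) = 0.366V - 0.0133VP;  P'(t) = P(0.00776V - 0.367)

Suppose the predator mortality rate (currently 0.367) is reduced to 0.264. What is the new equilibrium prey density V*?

V* ≈ 34

At the interior fixed point, setting dP/dt = 0 with P > 0 fixes V* = (predator death rate)/(VP coefficient) — independent of the other coefficients.
With the change, V* = 0.264/0.00776 = 34; it falls from 47.3.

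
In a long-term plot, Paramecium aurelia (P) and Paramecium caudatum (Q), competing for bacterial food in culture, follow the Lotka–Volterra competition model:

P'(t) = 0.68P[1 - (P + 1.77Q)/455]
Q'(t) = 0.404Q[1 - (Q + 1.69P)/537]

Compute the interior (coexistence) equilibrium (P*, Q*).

P* ≈ 249, Q* ≈ 116

Setting both brackets to zero gives the nullclines P + 1.77Q = 455 and 1.69P + Q = 537.
Substituting Q = 537 - 1.69P into the first: P(1 - 1.77·1.69) = 455 - 1.77·537.
So P* = -495/-1.99 = 249, and then Q* = 537 - 1.69·249 = 116.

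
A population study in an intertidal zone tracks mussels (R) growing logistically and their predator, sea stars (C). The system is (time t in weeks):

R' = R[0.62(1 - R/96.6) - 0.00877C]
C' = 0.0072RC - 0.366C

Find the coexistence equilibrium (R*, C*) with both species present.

From dC/dt = 0 with C > 0: 0.0072R* = 0.366, so R* = 50.8.
Substitute into dR/dt = 0: 0.62(1 - 50.8/96.6) = 0.00877C*.
The bracket is 0.474, giving C* = 0.294/0.00877 = 33.5.

R* ≈ 50.8, C* ≈ 33.5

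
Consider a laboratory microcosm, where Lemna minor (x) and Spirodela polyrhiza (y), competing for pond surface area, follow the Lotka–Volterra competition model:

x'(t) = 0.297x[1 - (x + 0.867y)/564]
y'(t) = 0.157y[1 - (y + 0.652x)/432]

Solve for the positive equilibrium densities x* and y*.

x* ≈ 436, y* ≈ 148

Setting both brackets to zero gives the nullclines x + 0.867y = 564 and 0.652x + y = 432.
Substituting y = 432 - 0.652x into the first: x(1 - 0.867·0.652) = 564 - 0.867·432.
So x* = 189/0.435 = 436, and then y* = 432 - 0.652·436 = 148.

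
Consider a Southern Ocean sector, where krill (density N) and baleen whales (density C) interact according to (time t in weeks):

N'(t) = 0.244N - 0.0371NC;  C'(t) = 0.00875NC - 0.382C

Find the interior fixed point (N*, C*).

N* ≈ 43.7, C* ≈ 6.58

Set dC/dt = 0 with C > 0: 0.00875N - 0.382 = 0, so N* = 0.382/0.00875 = 43.7.
Set dN/dt = 0 with N > 0: 0.244 - 0.0371C = 0, so C* = 0.244/0.0371 = 6.58.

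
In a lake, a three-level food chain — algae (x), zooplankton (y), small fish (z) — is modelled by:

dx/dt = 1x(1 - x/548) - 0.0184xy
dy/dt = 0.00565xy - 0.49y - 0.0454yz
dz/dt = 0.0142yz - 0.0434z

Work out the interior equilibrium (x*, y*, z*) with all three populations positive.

x* ≈ 517, y* ≈ 3.06, z* ≈ 53.6

From dz/dt = 0: 0.0142y* = 0.0434, so y* = 3.06.
From dx/dt = 0: 1(1 - x*/548) = 0.0184·3.06, giving x* = 548·(1 - 0.0562) = 517.
From dy/dt = 0: 0.00565·517 - 0.49 = 0.0454z*, so z* = 2.43/0.0454 = 53.6.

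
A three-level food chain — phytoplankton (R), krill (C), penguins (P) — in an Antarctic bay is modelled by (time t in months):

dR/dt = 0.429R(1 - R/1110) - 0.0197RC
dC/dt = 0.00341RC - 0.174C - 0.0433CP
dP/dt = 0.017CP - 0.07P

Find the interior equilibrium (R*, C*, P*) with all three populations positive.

From dP/dt = 0: 0.017C* = 0.07, so C* = 4.12.
From dR/dt = 0: 0.429(1 - R*/1110) = 0.0197·4.12, giving R* = 1110·(1 - 0.189) = 900.
From dC/dt = 0: 0.00341·900 - 0.174 = 0.0433P*, so P* = 2.9/0.0433 = 66.9.

R* ≈ 900, C* ≈ 4.12, P* ≈ 66.9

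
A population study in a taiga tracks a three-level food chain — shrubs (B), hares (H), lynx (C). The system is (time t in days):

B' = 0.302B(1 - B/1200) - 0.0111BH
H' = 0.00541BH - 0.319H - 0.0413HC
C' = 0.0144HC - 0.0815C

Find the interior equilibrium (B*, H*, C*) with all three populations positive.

B* ≈ 950, H* ≈ 5.66, C* ≈ 117

From dC/dt = 0: 0.0144H* = 0.0815, so H* = 5.66.
From dB/dt = 0: 0.302(1 - B*/1200) = 0.0111·5.66, giving B* = 1200·(1 - 0.208) = 950.
From dH/dt = 0: 0.00541·950 - 0.319 = 0.0413C*, so C* = 4.82/0.0413 = 117.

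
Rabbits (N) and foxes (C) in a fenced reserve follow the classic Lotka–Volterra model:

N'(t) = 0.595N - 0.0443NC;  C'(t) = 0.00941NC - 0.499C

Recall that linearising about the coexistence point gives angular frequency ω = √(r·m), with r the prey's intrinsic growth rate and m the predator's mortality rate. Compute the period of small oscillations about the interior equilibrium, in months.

Here r = 0.595 and m = 0.499, so r·m = 0.297.
ω = √0.297 = 0.545 per month, hence T = 2π/ω ≈ 11.5 months.

T ≈ 11.5 months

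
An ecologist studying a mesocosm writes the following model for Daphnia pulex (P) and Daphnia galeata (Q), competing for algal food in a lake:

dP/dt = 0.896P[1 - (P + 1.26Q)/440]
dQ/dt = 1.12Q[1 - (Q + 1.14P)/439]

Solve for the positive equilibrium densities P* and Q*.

Setting both brackets to zero gives the nullclines P + 1.26Q = 440 and 1.14P + Q = 439.
Substituting Q = 439 - 1.14P into the first: P(1 - 1.26·1.14) = 440 - 1.26·439.
So P* = -113/-0.436 = 259, and then Q* = 439 - 1.14·259 = 143.

P* ≈ 259, Q* ≈ 143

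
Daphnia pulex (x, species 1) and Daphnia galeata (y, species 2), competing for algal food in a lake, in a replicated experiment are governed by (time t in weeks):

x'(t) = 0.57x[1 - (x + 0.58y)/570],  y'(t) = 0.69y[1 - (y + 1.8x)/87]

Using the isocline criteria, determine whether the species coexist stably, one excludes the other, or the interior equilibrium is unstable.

Compare the nullcline intercepts: K1/α12 = 570/0.58 = 983 > K2 = 87; K2/α21 = 87/1.8 = 48.3 < K1 = 570.
Since the inequalities point opposite ways, species 1 can invade but species 2 cannot.

species 1 excludes species 2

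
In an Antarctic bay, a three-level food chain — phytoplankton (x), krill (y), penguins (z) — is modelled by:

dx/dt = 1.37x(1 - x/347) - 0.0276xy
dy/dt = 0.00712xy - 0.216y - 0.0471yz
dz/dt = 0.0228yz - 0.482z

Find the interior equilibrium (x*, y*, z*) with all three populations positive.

x* ≈ 199, y* ≈ 21.1, z* ≈ 25.5

From dz/dt = 0: 0.0228y* = 0.482, so y* = 21.1.
From dx/dt = 0: 1.37(1 - x*/347) = 0.0276·21.1, giving x* = 347·(1 - 0.426) = 199.
From dy/dt = 0: 0.00712·199 - 0.216 = 0.0471z*, so z* = 1.2/0.0471 = 25.5.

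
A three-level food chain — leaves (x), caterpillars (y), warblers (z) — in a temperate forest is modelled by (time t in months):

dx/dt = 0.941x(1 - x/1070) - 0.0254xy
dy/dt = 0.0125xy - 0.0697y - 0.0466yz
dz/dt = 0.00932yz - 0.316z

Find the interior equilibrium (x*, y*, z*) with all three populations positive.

From dz/dt = 0: 0.00932y* = 0.316, so y* = 33.9.
From dx/dt = 0: 0.941(1 - x*/1070) = 0.0254·33.9, giving x* = 1070·(1 - 0.915) = 90.7.
From dy/dt = 0: 0.0125·90.7 - 0.0697 = 0.0466z*, so z* = 1.06/0.0466 = 22.8.

x* ≈ 90.7, y* ≈ 33.9, z* ≈ 22.8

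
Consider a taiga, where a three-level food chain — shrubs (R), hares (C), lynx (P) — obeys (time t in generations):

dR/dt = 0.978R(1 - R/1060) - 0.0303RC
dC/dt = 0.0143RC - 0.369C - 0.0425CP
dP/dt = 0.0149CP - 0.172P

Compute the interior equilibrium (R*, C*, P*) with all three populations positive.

R* ≈ 681, C* ≈ 11.5, P* ≈ 220

From dP/dt = 0: 0.0149C* = 0.172, so C* = 11.5.
From dR/dt = 0: 0.978(1 - R*/1060) = 0.0303·11.5, giving R* = 1060·(1 - 0.358) = 681.
From dC/dt = 0: 0.0143·681 - 0.369 = 0.0425P*, so P* = 9.37/0.0425 = 220.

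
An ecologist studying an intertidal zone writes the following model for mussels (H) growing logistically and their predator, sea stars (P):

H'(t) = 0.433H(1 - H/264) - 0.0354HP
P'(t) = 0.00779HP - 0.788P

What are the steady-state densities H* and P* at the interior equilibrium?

H* ≈ 101, P* ≈ 7.54

From dP/dt = 0 with P > 0: 0.00779H* = 0.788, so H* = 101.
Substitute into dH/dt = 0: 0.433(1 - 101/264) = 0.0354P*.
The bracket is 0.617, giving P* = 0.267/0.0354 = 7.54.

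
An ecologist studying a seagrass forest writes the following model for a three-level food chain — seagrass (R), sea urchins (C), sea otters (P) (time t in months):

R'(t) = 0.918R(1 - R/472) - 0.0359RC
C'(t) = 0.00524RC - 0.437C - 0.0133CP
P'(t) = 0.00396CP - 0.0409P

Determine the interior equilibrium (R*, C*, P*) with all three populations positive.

From dP/dt = 0: 0.00396C* = 0.0409, so C* = 10.3.
From dR/dt = 0: 0.918(1 - R*/472) = 0.0359·10.3, giving R* = 472·(1 - 0.404) = 281.
From dC/dt = 0: 0.00524·281 - 0.437 = 0.0133P*, so P* = 1.04/0.0133 = 78.

R* ≈ 281, C* ≈ 10.3, P* ≈ 78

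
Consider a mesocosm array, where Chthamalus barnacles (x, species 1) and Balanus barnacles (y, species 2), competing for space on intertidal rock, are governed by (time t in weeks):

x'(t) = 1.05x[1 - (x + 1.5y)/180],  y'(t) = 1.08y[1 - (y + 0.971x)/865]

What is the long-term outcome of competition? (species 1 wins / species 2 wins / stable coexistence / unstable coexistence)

Compare the nullcline intercepts: K1/α12 = 180/1.5 = 120 < K2 = 865; K2/α21 = 865/0.971 = 891 > K1 = 180.
Since the inequalities point opposite ways, species 2 can invade but species 1 cannot.

species 2 excludes species 1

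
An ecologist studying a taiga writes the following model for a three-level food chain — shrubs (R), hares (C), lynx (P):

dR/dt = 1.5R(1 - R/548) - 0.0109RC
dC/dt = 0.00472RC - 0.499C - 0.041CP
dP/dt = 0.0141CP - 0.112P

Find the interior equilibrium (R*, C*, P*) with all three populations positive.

From dP/dt = 0: 0.0141C* = 0.112, so C* = 7.94.
From dR/dt = 0: 1.5(1 - R*/548) = 0.0109·7.94, giving R* = 548·(1 - 0.0577) = 516.
From dC/dt = 0: 0.00472·516 - 0.499 = 0.041P*, so P* = 1.94/0.041 = 47.3.

R* ≈ 516, C* ≈ 7.94, P* ≈ 47.3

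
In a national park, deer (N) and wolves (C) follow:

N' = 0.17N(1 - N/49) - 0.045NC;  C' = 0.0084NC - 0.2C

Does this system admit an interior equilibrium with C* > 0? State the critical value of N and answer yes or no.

The predator equation gives dC/dt > 0 only when N > 0.2/0.0084 = 23.8.
Without the predator, N → K = 49. Since 49 > 23.8, the predator can invade and persist.

Threshold N = 23.8; K > 23.8, so yes, the predator persists.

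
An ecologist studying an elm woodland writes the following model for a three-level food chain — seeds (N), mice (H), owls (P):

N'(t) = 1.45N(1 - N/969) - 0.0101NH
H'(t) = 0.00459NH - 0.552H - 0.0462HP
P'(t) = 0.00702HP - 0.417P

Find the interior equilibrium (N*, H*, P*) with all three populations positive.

From dP/dt = 0: 0.00702H* = 0.417, so H* = 59.4.
From dN/dt = 0: 1.45(1 - N*/969) = 0.0101·59.4, giving N* = 969·(1 - 0.414) = 568.
From dH/dt = 0: 0.00459·568 - 0.552 = 0.0462P*, so P* = 2.06/0.0462 = 44.5.

N* ≈ 568, H* ≈ 59.4, P* ≈ 44.5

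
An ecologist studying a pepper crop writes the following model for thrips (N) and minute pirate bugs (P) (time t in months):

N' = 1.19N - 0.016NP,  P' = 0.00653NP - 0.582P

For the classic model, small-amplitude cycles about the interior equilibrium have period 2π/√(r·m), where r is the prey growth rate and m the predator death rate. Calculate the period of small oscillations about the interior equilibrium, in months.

T ≈ 7.55 months

Here r = 1.19 and m = 0.582, so r·m = 0.693.
ω = √0.693 = 0.832 per month, hence T = 2π/ω ≈ 7.55 months.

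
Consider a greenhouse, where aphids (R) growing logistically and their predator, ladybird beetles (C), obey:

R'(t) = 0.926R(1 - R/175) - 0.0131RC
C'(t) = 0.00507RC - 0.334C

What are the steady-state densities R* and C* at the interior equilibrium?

From dC/dt = 0 with C > 0: 0.00507R* = 0.334, so R* = 65.9.
Substitute into dR/dt = 0: 0.926(1 - 65.9/175) = 0.0131C*.
The bracket is 0.624, giving C* = 0.577/0.0131 = 44.1.

R* ≈ 65.9, C* ≈ 44.1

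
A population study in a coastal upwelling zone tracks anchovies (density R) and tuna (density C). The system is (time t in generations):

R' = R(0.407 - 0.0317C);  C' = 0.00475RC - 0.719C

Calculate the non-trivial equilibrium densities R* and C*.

R* ≈ 151, C* ≈ 12.8

Set dC/dt = 0 with C > 0: 0.00475R - 0.719 = 0, so R* = 0.719/0.00475 = 151.
Set dR/dt = 0 with R > 0: 0.407 - 0.0317C = 0, so C* = 0.407/0.0317 = 12.8.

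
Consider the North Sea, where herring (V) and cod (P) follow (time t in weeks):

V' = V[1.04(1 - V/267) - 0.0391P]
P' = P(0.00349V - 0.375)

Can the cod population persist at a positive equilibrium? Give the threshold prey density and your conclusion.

The predator equation gives dP/dt > 0 only when V > 0.375/0.00349 = 107.
Without the predator, V → K = 267. Since 267 > 107, the predator can invade and persist.

Threshold V = 107; K > 107, so yes, the predator persists.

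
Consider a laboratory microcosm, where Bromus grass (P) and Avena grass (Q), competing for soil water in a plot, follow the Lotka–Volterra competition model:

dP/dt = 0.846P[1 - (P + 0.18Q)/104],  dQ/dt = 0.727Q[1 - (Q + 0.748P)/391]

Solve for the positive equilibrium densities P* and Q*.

Setting both brackets to zero gives the nullclines P + 0.18Q = 104 and 0.748P + Q = 391.
Substituting Q = 391 - 0.748P into the first: P(1 - 0.18·0.748) = 104 - 0.18·391.
So P* = 33.6/0.865 = 38.9, and then Q* = 391 - 0.748·38.9 = 362.

P* ≈ 38.9, Q* ≈ 362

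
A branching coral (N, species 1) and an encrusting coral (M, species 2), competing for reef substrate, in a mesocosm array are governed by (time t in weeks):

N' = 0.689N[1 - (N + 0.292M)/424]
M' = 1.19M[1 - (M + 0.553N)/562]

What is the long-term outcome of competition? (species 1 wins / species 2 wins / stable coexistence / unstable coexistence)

Compare the nullcline intercepts: K1/α12 = 424/0.292 = 1450 > K2 = 562; K2/α21 = 562/0.553 = 1020 > K1 = 424.
Since both inequalities hold, each species can invade when rare, so the interior equilibrium is stable.

stable coexistence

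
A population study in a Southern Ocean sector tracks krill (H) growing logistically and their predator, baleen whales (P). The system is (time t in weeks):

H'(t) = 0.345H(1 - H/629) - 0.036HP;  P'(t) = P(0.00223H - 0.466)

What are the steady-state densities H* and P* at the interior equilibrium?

H* ≈ 209, P* ≈ 6.4

From dP/dt = 0 with P > 0: 0.00223H* = 0.466, so H* = 209.
Substitute into dH/dt = 0: 0.345(1 - 209/629) = 0.036P*.
The bracket is 0.668, giving P* = 0.23/0.036 = 6.4.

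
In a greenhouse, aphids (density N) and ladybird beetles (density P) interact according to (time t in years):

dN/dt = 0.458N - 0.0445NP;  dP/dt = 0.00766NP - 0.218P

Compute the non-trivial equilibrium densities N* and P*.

N* ≈ 28.5, P* ≈ 10.3

Set dP/dt = 0 with P > 0: 0.00766N - 0.218 = 0, so N* = 0.218/0.00766 = 28.5.
Set dN/dt = 0 with N > 0: 0.458 - 0.0445P = 0, so P* = 0.458/0.0445 = 10.3.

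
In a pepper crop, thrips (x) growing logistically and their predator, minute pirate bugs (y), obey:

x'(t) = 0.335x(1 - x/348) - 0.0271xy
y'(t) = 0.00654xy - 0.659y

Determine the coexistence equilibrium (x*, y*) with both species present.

x* ≈ 101, y* ≈ 8.78

From dy/dt = 0 with y > 0: 0.00654x* = 0.659, so x* = 101.
Substitute into dx/dt = 0: 0.335(1 - 101/348) = 0.0271y*.
The bracket is 0.71, giving y* = 0.238/0.0271 = 8.78.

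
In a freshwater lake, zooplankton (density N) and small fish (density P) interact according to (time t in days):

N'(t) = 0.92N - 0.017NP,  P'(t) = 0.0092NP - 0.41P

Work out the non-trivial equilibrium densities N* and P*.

Set dP/dt = 0 with P > 0: 0.0092N - 0.41 = 0, so N* = 0.41/0.0092 = 44.6.
Set dN/dt = 0 with N > 0: 0.92 - 0.017P = 0, so P* = 0.92/0.017 = 54.1.

N* ≈ 44.6, P* ≈ 54.1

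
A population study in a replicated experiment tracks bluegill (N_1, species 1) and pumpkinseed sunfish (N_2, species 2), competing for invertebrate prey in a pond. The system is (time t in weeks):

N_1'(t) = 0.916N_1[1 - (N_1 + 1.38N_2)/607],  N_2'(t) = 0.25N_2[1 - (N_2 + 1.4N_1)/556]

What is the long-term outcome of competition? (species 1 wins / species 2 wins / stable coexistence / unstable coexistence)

Compare the nullcline intercepts: K1/α12 = 607/1.38 = 440 < K2 = 556; K2/α21 = 556/1.4 = 397 < K1 = 607.
Since both are reversed, neither can invade when rare; the interior point is a saddle.

unstable coexistence (outcome depends on initial conditions)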